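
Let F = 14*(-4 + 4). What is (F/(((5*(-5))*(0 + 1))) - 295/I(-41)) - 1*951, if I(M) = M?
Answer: -38696/41 ≈ -943.80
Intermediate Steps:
F = 0 (F = 14*0 = 0)
(F/(((5*(-5))*(0 + 1))) - 295/I(-41)) - 1*951 = (0/(((5*(-5))*(0 + 1))) - 295/(-41)) - 1*951 = (0/((-25*1)) - 295*(-1/41)) - 951 = (0/(-25) + 295/41) - 951 = (0*(-1/25) + 295/41) - 951 = (0 + 295/41) - 951 = 295/41 - 951 = -38696/41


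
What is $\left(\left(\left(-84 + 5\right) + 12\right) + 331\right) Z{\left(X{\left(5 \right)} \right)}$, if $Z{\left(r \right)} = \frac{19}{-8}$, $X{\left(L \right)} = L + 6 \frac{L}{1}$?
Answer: $-627$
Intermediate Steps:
$X{\left(L \right)} = 7 L$ ($X{\left(L \right)} = L + 6 L 1 = L + 6 L = 7 L$)
$Z{\left(r \right)} = - \frac{19}{8}$ ($Z{\left(r \right)} = 19 \left(- \frac{1}{8}\right) = - \frac{19}{8}$)
$\left(\left(\left(-84 + 5\right) + 12\right) + 331\right) Z{\left(X{\left(5 \right)} \right)} = \left(\left(\left(-84 + 5\right) + 12\right) + 331\right) \left(- \frac{19}{8}\right) = \left(\left(-79 + 12\right) + 331\right) \left(- \frac{19}{8}\right) = \left(-67 + 331\right) \left(- \frac{19}{8}\right) = 264 \left(- \frac{19}{8}\right) = -627$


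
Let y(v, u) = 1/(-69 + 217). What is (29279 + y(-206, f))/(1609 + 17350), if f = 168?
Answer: 4333293/2805932 ≈ 1.5443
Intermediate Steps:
y(v, u) = 1/148
(29279 + y(-206, f))/(1609 + 17350) = (29279 + 1/148)/(1609 + 17350) = (4333293/148)/18959 = (4333293/148)*(1/18959) = 4333293/2805932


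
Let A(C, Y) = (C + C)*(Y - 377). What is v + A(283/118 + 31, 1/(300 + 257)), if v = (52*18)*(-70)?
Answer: -2980746468/32863 ≈ -90702.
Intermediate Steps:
A(C, Y) = 2*C*(-377 + Y) (A(C, Y) = (2*C)*(-377 + Y) = 2*C*(-377 + Y))
v = -65520 (v = 936*(-70) = -65520)
v + A(283/118 + 31, 1/(300 + 257)) = -65520 + 2*(283/118 + 31)*(-377 + 1/(300 + 257)) = -65520 + 2*(283*(1/118) + 31)*(-377 + 1/557) = -65520 + 2*(283/118 + 31)*(-377 + 1/557) = -65520 + 2*(3941/118)*(-209988/557) = -65520 - 827562708/32863 = -2980746468/32863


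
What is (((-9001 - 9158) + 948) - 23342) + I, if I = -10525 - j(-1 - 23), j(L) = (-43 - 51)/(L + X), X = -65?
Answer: -4546036/89 ≈ -51079.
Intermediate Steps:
j(L) = -94/(-65 + L) (j(L) = (-43 - 51)/(L - 65) = -94/(-65 + L))
I = -936819/89 (I = -10525 - (-94)/(-65 + (-1 - 23)) = -10525 - (-94)/(-65 - 24) = -10525 - (-94)/(-89) = -10525 - (-94)*(-1)/89 = -10525 - 1*94/89 = -10525 - 94/89 = -936819/89 ≈ -10526.)
(((-9001 - 9158) + 948) - 23342) + I = (((-9001 - 9158) + 948) - 23342) - 936819/89 = ((-18159 + 948) - 23342) - 936819/89 = (-17211 - 23342) - 936819/89 = -40553 - 936819/89 = -4546036/89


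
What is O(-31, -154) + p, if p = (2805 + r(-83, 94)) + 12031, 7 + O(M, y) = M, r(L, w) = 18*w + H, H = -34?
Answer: 16456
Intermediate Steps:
r(L, w) = -34 + 18*w (r(L, w) = 18*w - 34 = -34 + 18*w)
O(M, y) = -7 + M
p = 16494 (p = (2805 + (-34 + 18*94)) + 12031 = (2805 + (-34 + 1692)) + 12031 = (2805 + 1658) + 12031 = 4463 + 12031 = 16494)
O(-31, -154) + p = (-7 - 31) + 16494 = -38 + 16494 = 16456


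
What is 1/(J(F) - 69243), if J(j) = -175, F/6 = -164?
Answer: -1/69418 ≈ -1.4405e-5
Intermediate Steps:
F = -984 (F = 6*(-164) = -984)
1/(J(F) - 69243) = 1/(-175 - 69243) = 1/(-69418) = -1/69418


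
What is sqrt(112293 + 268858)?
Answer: sqrt(381151) ≈ 617.37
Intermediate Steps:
sqrt(112293 + 268858) = sqrt(381151)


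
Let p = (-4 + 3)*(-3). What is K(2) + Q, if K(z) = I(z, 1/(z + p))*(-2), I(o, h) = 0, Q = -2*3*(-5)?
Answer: 30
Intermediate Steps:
p = 3 (p = -1*(-3) = 3)
Q = 30 (Q = -6*(-5) = 30)
K(z) = 0 (K(z) = 0*(-2) = 0)
K(2) + Q = 0 + 30 = 30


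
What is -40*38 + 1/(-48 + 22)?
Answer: -39521/26 ≈ -1520.0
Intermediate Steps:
-40*38 + 1/(-48 + 22) = -1520 + 1/(-26) = -1520 - 1/26 = -39521/26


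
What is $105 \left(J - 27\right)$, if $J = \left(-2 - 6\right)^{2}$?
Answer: $3885$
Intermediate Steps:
$J = 64$ ($J = \left(-8\right)^{2} = 64$)
$105 \left(J - 27\right) = 105 \left(64 - 27\right) = 105 \cdot 37 = 3885$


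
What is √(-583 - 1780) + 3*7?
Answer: 21 + I*√2363 ≈ 21.0 + 48.611*I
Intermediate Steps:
√(-583 - 1780) + 3*7 = √(-2363) + 21 = I*√2363 + 21 = 21 + I*√2363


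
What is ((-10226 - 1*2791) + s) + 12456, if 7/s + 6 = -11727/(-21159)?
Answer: -1028420/1829 ≈ -562.29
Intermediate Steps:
s = -2351/1829 (s = 7/(-6 - 11727/(-21159)) = 7/(-6 - 11727*(-1/21159)) = 7/(-6 + 1303/2351) = 7/(-12803/2351) = 7*(-2351/12803) = -2351/1829 ≈ -1.2854)
((-10226 - 1*2791) + s) + 12456 = ((-10226 - 1*2791) - 2351/1829) + 12456 = ((-10226 - 2791) - 2351/1829) + 12456 = (-13017 - 2351/1829) + 12456 = -23810444/1829 + 12456 = -1028420/1829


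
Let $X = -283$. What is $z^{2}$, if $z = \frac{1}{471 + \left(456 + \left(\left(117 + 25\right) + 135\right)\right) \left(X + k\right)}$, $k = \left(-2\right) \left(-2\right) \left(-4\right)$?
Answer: $\frac{1}{47827940416} \approx 2.0908 \cdot 10^{-11}$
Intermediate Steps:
$k = -16$ ($k = 4 \left(-4\right) = -16$)
$z = - \frac{1}{218696}$ ($z = \frac{1}{471 + \left(456 + \left(\left(117 + 25\right) + 135\right)\right) \left(-283 - 16\right)} = \frac{1}{471 + \left(456 + \left(142 + 135\right)\right) \left(-299\right)} = \frac{1}{471 + \left(456 + 277\right) \left(-299\right)} = \frac{1}{471 + 733 \left(-299\right)} = \frac{1}{471 - 219167} = \frac{1}{-218696} = - \frac{1}{218696} \approx -4.5726 \cdot 10^{-6}$)
$z^{2} = \left(- \frac{1}{218696}\right)^{2} = \frac{1}{47827940416}$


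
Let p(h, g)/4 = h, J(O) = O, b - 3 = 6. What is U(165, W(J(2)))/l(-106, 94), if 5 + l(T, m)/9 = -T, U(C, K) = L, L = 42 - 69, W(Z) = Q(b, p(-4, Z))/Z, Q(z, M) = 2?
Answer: -3/101 ≈ -0.029703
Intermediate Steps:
b = 9 (b = 3 + 6 = 9)
p(h, g) = 4*h
W(Z) = 2/Z
L = -27
U(C, K) = -27
l(T, m) = -45 - 9*T (l(T, m) = -45 + 9*(-T) = -45 - 9*T)
U(165, W(J(2)))/l(-106, 94) = -27/(-45 - 9*(-106)) = -27/(-45 + 954) = -27/909 = -27*1/909 = -3/101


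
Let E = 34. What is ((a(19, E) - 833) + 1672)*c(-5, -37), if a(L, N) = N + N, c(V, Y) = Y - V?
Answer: -29024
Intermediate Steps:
a(L, N) = 2*N
((a(19, E) - 833) + 1672)*c(-5, -37) = ((2*34 - 833) + 1672)*(-37 - 1*(-5)) = ((68 - 833) + 1672)*(-37 + 5) = (-765 + 1672)*(-32) = 907*(-32) = -29024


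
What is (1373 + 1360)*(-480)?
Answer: -1311840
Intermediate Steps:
(1373 + 1360)*(-480) = 2733*(-480) = -1311840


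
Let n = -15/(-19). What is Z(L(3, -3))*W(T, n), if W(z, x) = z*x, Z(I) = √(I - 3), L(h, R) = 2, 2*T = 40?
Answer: 300*I/19 ≈ 15.789*I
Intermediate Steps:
T = 20 (T = (½)*40 = 20)
n = 15/19 (n = -15*(-1/19) = 15/19 ≈ 0.78947)
Z(I) = √(-3 + I)
W(z, x) = x*z
Z(L(3, -3))*W(T, n) = √(-3 + 2)*((15/19)*20) = √(-1)*(300/19) = I*(300/19) = 300*I/19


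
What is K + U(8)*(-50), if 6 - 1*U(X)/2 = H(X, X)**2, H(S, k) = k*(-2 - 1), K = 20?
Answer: 57020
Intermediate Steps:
H(S, k) = -3*k (H(S, k) = k*(-3) = -3*k)
U(X) = 12 - 18*X**2 (U(X) = 12 - 2*9*X**2 = 12 - 18*X**2)
K + U(8)*(-50) = 20 + (12 - 18*8**2)*(-50) = 20 + (12 - 18*64)*(-50) = 20 + (12 - 1152)*(-50) = 20 - 1140*(-50) = 20 + 57000 = 57020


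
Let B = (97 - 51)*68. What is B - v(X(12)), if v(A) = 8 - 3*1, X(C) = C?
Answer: 3123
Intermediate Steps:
B = 3128 (B = 46*68 = 3128)
v(A) = 5 (v(A) = 8 - 3 = 5)
B - v(X(12)) = 3128 - 1*5 = 3128 - 5 = 3123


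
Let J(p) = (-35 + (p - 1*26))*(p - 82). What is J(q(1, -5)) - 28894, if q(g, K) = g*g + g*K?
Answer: -23304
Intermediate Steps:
q(g, K) = g**2 + K*g
J(p) = (-82 + p)*(-61 + p) (J(p) = (-35 + (p - 26))*(-82 + p) = (-35 + (-26 + p))*(-82 + p) = (-61 + p)*(-82 + p) = (-82 + p)*(-61 + p))
J(q(1, -5)) - 28894 = (5002 + (1*(-5 + 1))**2 - 143*(-5 + 1)) - 28894 = (5002 + (1*(-4))**2 - 143*(-4)) - 28894 = (5002 + (-4)**2 - 143*(-4)) - 28894 = (5002 + 16 + 572) - 28894 = 5590 - 28894 = -23304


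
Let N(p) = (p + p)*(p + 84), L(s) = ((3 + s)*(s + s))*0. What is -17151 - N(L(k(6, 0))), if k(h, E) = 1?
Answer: -17151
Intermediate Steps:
L(s) = 0 (L(s) = ((3 + s)*(2*s))*0 = (2*s*(3 + s))*0 = 0)
N(p) = 2*p*(84 + p) (N(p) = (2*p)*(84 + p) = 2*p*(84 + p))
-17151 - N(L(k(6, 0))) = -17151 - 2*0*(84 + 0) = -17151 - 2*0*84 = -17151 - 1*0 = -17151 + 0 = -17151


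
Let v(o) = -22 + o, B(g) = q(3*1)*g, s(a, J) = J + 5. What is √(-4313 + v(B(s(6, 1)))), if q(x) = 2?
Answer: I*√4323 ≈ 65.75*I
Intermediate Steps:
s(a, J) = 5 + J
B(g) = 2*g
√(-4313 + v(B(s(6, 1)))) = √(-4313 + (-22 + 2*(5 + 1))) = √(-4313 + (-22 + 2*6)) = √(-4313 + (-22 + 12)) = √(-4313 - 10) = √(-4323) = I*√4323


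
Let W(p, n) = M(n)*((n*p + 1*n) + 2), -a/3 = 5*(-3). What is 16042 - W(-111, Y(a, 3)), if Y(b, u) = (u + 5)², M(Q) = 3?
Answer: 37156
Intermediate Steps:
a = 45 (a = -15*(-3) = -3*(-15) = 45)
Y(b, u) = (5 + u)²
W(p, n) = 6 + 3*n + 3*n*p (W(p, n) = 3*((n*p + 1*n) + 2) = 3*((n*p + n) + 2) = 3*((n + n*p) + 2) = 3*(2 + n + n*p) = 6 + 3*n + 3*n*p)
16042 - W(-111, Y(a, 3)) = 16042 - (6 + 3*(5 + 3)² + 3*(5 + 3)²*(-111)) = 16042 - (6 + 3*8² + 3*8²*(-111)) = 16042 - (6 + 3*64 + 3*64*(-111)) = 16042 - (6 + 192 - 21312) = 16042 - 1*(-21114) = 16042 + 21114 = 37156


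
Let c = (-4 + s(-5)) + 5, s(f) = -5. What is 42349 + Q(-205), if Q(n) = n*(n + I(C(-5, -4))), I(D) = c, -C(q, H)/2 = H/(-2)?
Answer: 85194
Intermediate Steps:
c = -4 (c = (-4 - 5) + 5 = -9 + 5 = -4)
C(q, H) = H (C(q, H) = -2*H/(-2) = -2*H*(-1)/2 = -(-1)*H = H)
I(D) = -4
Q(n) = n*(-4 + n) (Q(n) = n*(n - 4) = n*(-4 + n))
42349 + Q(-205) = 42349 - 205*(-4 - 205) = 42349 - 205*(-209) = 42349 + 42845 = 85194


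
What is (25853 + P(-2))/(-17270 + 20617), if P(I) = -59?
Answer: 25794/3347 ≈ 7.7066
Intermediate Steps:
(25853 + P(-2))/(-17270 + 20617) = (25853 - 59)/(-17270 + 20617) = 25794/3347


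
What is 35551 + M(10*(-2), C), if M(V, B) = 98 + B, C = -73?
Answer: 35576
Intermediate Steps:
35551 + M(10*(-2), C) = 35551 + (98 - 73) = 35551 + 25 = 35576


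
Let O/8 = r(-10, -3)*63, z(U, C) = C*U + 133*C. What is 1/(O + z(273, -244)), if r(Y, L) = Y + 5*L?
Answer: -1/111664 ≈ -8.9554e-6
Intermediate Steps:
z(U, C) = 133*C + C*U
O = -12600 (O = 8*((-10 + 5*(-3))*63) = 8*((-10 - 15)*63) = 8*(-25*63) = 8*(-1575) = -12600)
1/(O + z(273, -244)) = 1/(-12600 - 244*(133 + 273)) = 1/(-12600 - 244*406) = 1/(-12600 - 99064) = 1/(-111664) = -1/111664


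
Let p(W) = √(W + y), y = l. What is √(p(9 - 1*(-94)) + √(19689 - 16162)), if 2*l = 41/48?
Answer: √(6*√59574 + 144*√3527)/12 ≈ 8.3402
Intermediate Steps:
l = 41/96 (l = (41/48)/2 = (41*(1/48))/2 = (½)*(41/48) = 41/96 ≈ 0.42708)
y = 41/96 ≈ 0.42708
p(W) = √(41/96 + W) (p(W) = √(W + 41/96) = √(41/96 + W))
√(p(9 - 1*(-94)) + √(19689 - 16162)) = √(√(246 + 576*(9 - 1*(-94)))/24 + √(19689 - 16162)) = √(√(246 + 576*(9 + 94))/24 + √3527) = √(√(246 + 576*103)/24 + √3527) = √(√(246 + 59328)/24 + √3527) = √(√59574/24 + √3527) = √(√3527 + √59574/24)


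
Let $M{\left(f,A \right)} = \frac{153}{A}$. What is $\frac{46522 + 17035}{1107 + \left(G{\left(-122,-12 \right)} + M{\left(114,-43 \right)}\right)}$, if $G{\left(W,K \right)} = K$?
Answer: $\frac{2732951}{46932} \approx 58.232$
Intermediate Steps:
$\frac{46522 + 17035}{1107 + \left(G{\left(-122,-12 \right)} + M{\left(114,-43 \right)}\right)} = \frac{46522 + 17035}{1107 - \left(12 - \frac{153}{-43}\right)} = \frac{63557}{1107 + \left(-12 + 153 \left(- \frac{1}{43}\right)\right)} = \frac{63557}{1107 - \frac{669}{43}} = \frac{63557}{\frac{46932}{43}} = 63557 \cdot \frac{43}{46932} = \frac{2732951}{46932}$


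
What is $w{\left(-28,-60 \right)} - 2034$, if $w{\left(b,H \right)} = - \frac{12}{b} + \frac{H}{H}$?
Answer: $- \frac{14228}{7} \approx -2032.6$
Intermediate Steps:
$w{\left(b,H \right)} = 1 - \frac{12}{b}$ ($w{\left(b,H \right)} = - \frac{12}{b} + 1 = 1 - \frac{12}{b}$)
$w{\left(-28,-60 \right)} - 2034 = \frac{-12 - 28}{-28} - 2034 = \left(- \frac{1}{28}\right) \left(-40\right) - 2034 = \frac{10}{7} - 2034 = - \frac{14228}{7}$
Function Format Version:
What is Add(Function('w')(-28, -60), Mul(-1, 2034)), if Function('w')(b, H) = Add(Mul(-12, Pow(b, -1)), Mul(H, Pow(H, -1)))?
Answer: Rational(-14228, 7) ≈ -2032.6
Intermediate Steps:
Function('w')(b, H) = Add(1, Mul(-12, Pow(b, -1))) (Function('w')(b, H) = Add(Mul(-12, Pow(b, -1)), 1) = Add(1, Mul(-12, Pow(b, -1))))
Add(Function('w')(-28, -60), Mul(-1, 2034)) = Add(Mul(Pow(-28, -1), Add(-12, -28)), Mul(-1, 2034)) = Add(Mul(Rational(-1, 28), -40), -2034) = Add(Rational(10, 7), -2034) = Rational(-14228, 7)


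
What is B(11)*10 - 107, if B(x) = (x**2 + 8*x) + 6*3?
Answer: 2163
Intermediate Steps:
B(x) = 18 + x**2 + 8*x (B(x) = (x**2 + 8*x) + 18 = 18 + x**2 + 8*x)
B(11)*10 - 107 = (18 + 11**2 + 8*11)*10 - 107 = (18 + 121 + 88)*10 - 107 = 227*10 - 107 = 2270 - 107 = 2163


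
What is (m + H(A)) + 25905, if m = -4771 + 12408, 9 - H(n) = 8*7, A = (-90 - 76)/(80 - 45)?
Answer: 33495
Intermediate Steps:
A = -166/35 ≈ -4.7429
H(n) = -47 (H(n) = 9 - 8*7 = 9 - 1*56 = 9 - 56 = -47)
m = 7637
(m + H(A)) + 25905 = (7637 - 47) + 25905 = 7590 + 25905 = 33495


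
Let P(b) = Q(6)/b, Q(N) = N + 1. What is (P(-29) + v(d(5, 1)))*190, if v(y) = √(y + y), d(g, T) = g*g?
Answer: -1330/29 + 950*√2 ≈ 1297.6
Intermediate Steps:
Q(N) = 1 + N
d(g, T) = g²
P(b) = 7/b (P(b) = (1 + 6)/b = 7/b)
v(y) = √2*√y (v(y) = √(2*y) = √2*√y)
(P(-29) + v(d(5, 1)))*190 = (7/(-29) + √2*√(5²))*190 = (7*(-1/29) + √2*√25)*190 = (-7/29 + √2*5)*190 = (-7/29 + 5*√2)*190 = -1330/29 + 950*√2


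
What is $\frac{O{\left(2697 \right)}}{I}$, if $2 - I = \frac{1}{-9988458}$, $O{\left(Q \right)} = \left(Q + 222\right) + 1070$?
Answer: $\frac{39843958962}{19976917} \approx 1994.5$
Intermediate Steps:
$O{\left(Q \right)} = 1292 + Q$ ($O{\left(Q \right)} = \left(222 + Q\right) + 1070 = 1292 + Q$)
$I = \frac{19976917}{9988458}$ ($I = 2 - \frac{1}{-9988458} = 2 - - \frac{1}{9988458} = 2 + \frac{1}{9988458} = \frac{19976917}{9988458} \approx 2.0$)
$\frac{O{\left(2697 \right)}}{I} = \frac{1292 + 2697}{\frac{19976917}{9988458}} = 3989 \cdot \frac{9988458}{19976917} = \frac{39843958962}{19976917}$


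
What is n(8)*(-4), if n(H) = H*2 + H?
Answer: -96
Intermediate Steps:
n(H) = 3*H (n(H) = 2*H + H = 3*H)
n(8)*(-4) = (3*8)*(-4) = 24*(-4) = -96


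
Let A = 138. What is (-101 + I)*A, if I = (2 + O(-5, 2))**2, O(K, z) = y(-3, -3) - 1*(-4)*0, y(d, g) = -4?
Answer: -13386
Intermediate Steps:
O(K, z) = -4 (O(K, z) = -4 - 1*(-4)*0 = -4 + 4*0 = -4 + 0 = -4)
I = 4 (I = (2 - 4)**2 = (-2)**2 = 4)
(-101 + I)*A = (-101 + 4)*138 = -97*138 = -13386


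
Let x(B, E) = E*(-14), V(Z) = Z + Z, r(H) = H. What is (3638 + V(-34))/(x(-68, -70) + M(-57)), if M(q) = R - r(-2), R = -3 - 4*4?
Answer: 1190/321 ≈ 3.7072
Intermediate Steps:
R = -19 (R = -3 - 16 = -19)
V(Z) = 2*Z
x(B, E) = -14*E
M(q) = -17 (M(q) = -19 - 1*(-2) = -19 + 2 = -17)
(3638 + V(-34))/(x(-68, -70) + M(-57)) = (3638 + 2*(-34))/(-14*(-70) - 17) = (3638 - 68)/(980 - 17) = 3570/963 = 3570*(1/963) = 1190/321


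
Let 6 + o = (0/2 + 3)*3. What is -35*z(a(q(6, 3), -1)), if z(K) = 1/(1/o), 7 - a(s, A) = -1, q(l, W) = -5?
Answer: -105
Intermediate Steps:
a(s, A) = 8 (a(s, A) = 7 - 1*(-1) = 7 + 1 = 8)
o = 3 (o = -6 + (0/2 + 3)*3 = -6 + (0*(½) + 3)*3 = -6 + (0 + 3)*3 = -6 + 3*3 = -6 + 9 = 3)
z(K) = 3 (z(K) = 1/(1/3) = 1/(⅓) = 3)
-35*z(a(q(6, 3), -1)) = -35*3 = -105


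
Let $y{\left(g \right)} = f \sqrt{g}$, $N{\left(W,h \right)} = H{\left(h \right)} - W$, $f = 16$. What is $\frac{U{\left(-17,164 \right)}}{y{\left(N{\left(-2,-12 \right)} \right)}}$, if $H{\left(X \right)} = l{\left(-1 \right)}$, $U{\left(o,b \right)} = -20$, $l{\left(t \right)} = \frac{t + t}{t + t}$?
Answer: $- \frac{5 \sqrt{3}}{12} \approx -0.72169$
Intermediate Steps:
$l{\left(t \right)} = 1$ ($l{\left(t \right)} = \frac{2 t}{2 t} = 2 t \frac{1}{2 t} = 1$)
$H{\left(X \right)} = 1$
$N{\left(W,h \right)} = 1 - W$
$y{\left(g \right)} = 16 \sqrt{g}$
$\frac{U{\left(-17,164 \right)}}{y{\left(N{\left(-2,-12 \right)} \right)}} = - \frac{20}{16 \sqrt{1 - -2}} = - \frac{20}{16 \sqrt{1 + 2}} = - \frac{20}{16 \sqrt{3}} = - 20 \frac{\sqrt{3}}{48} = - \frac{5 \sqrt{3}}{12}$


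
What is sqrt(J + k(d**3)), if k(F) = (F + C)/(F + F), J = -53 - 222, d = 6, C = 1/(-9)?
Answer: I*sqrt(3201771)/108 ≈ 16.568*I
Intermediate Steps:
C = -1/9 ≈ -0.11111
J = -275
k(F) = (-1/9 + F)/(2*F) (k(F) = (F - 1/9)/(F + F) = (-1/9 + F)/((2*F)) = (-1/9 + F)*(1/(2*F)) = (-1/9 + F)/(2*F))
sqrt(J + k(d**3)) = sqrt(-275 + (-1 + 9*6**3)/(18*(6**3))) = sqrt(-275 + (1/18)*(-1 + 9*216)/216) = sqrt(-275 + (1/18)*(1/216)*(-1 + 1944)) = sqrt(-275 + (1/18)*(1/216)*1943) = sqrt(-275 + 1943/3888) = sqrt(-1067257/3888) = I*sqrt(3201771)/108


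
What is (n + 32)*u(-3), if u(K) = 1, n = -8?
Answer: 24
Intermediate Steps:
(n + 32)*u(-3) = (-8 + 32)*1 = 24*1 = 24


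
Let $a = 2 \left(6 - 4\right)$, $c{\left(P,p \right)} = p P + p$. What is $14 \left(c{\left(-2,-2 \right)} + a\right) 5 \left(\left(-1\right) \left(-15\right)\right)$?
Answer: $6300$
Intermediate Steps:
$c{\left(P,p \right)} = p + P p$ ($c{\left(P,p \right)} = P p + p = p + P p$)
$a = 4$ ($a = 2 \cdot 2 = 4$)
$14 \left(c{\left(-2,-2 \right)} + a\right) 5 \left(\left(-1\right) \left(-15\right)\right) = 14 \left(- 2 \left(1 - 2\right) + 4\right) 5 \left(\left(-1\right) \left(-15\right)\right) = 14 \left(\left(-2\right) \left(-1\right) + 4\right) 5 \cdot 15 = 14 \left(2 + 4\right) 5 \cdot 15 = 14 \cdot 6 \cdot 5 \cdot 15 = 14 \cdot 30 \cdot 15 = 420 \cdot 15 = 6300$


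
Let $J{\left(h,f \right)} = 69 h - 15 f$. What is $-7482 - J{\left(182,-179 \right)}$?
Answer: $-22725$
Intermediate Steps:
$J{\left(h,f \right)} = - 15 f + 69 h$
$-7482 - J{\left(182,-179 \right)} = -7482 - \left(\left(-15\right) \left(-179\right) + 69 \cdot 182\right) = -7482 - \left(2685 + 12558\right) = -7482 - 15243 = -22725$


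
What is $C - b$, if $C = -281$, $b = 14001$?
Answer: $-14282$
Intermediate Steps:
$C - b = -281 - 14001 = -14282$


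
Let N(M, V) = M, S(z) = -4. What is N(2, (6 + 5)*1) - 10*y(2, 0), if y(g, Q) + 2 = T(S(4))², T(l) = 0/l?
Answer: 22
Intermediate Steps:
T(l) = 0
y(g, Q) = -2 (y(g, Q) = -2 + 0² = -2 + 0 = -2)
N(2, (6 + 5)*1) - 10*y(2, 0) = 2 - 10*(-2) = 2 + 20 = 22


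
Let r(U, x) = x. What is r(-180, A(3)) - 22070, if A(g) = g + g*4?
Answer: -22055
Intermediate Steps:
A(g) = 5*g (A(g) = g + 4*g = 5*g)
r(-180, A(3)) - 22070 = 5*3 - 22070 = 15 - 22070 = -22055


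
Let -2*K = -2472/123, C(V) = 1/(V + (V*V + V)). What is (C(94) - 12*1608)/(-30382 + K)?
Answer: 7139211223/11237136000 ≈ 0.63532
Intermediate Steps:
C(V) = 1/(V² + 2*V) (C(V) = 1/(V + (V² + V)) = 1/(V + (V + V²)) = 1/(V² + 2*V))
K = 412/41 (K = -(-12)*103/123 = -½*(-824/41) = 412/41 ≈ 10.049)
(C(94) - 12*1608)/(-30382 + K) = (1/(94*(2 + 94)) - 12*1608)/(-30382 + 412/41) = ((1/94)/96 - 19296)/(-1245250/41) = ((1/94)*(1/96) - 19296)*(-41/1245250) = (1/9024 - 19296)*(-41/1245250) = -174127103/9024*(-41/1245250) = 7139211223/11237136000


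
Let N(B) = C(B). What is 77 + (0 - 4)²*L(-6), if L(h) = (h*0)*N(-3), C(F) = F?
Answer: 77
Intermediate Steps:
N(B) = B
L(h) = 0 (L(h) = (h*0)*(-3) = 0*(-3) = 0)
77 + (0 - 4)²*L(-6) = 77 + (0 - 4)²*0 = 77 + (-4)²*0 = 77 + 16*0 = 77 + 0 = 77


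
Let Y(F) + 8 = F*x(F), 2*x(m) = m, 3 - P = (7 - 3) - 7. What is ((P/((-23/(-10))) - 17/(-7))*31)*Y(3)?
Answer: -25141/46 ≈ -546.54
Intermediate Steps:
P = 6 (P = 3 - ((7 - 3) - 7) = 3 - (4 - 7) = 3 - 1*(-3) = 3 + 3 = 6)
x(m) = m/2
Y(F) = -8 + F**2/2 (Y(F) = -8 + F*(F/2) = -8 + F**2/2)
((P/((-23/(-10))) - 17/(-7))*31)*Y(3) = ((6/((-23/(-10))) - 17/(-7))*31)*(-8 + (1/2)*3**2) = ((6/((-23*(-1/10))) - 17*(-1/7))*31)*(-8 + (1/2)*9) = ((6/(23/10) + 17/7)*31)*(-8 + 9/2) = ((6*(10/23) + 17/7)*31)*(-7/2) = ((60/23 + 17/7)*31)*(-7/2) = ((811/161)*31)*(-7/2) = (25141/161)*(-7/2) = -25141/46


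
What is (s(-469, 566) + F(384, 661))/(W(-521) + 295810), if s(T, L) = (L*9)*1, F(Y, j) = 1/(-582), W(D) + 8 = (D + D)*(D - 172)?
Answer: 2964707/592422456 ≈ 0.0050044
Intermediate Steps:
W(D) = -8 + 2*D*(-172 + D) (W(D) = -8 + (D + D)*(D - 172) = -8 + (2*D)*(-172 + D) = -8 + 2*D*(-172 + D))
F(Y, j) = -1/582
s(T, L) = 9*L (s(T, L) = (9*L)*1 = 9*L)
(s(-469, 566) + F(384, 661))/(W(-521) + 295810) = (9*566 - 1/582)/((-8 - 344*(-521) + 2*(-521)²) + 295810) = (5094 - 1/582)/((-8 + 179224 + 2*271441) + 295810) = 2964707/(582*((-8 + 179224 + 542882) + 295810)) = 2964707/(582*(722098 + 295810)) = (2964707/582)/1017908 = (2964707/582)*(1/1017908) = 2964707/592422456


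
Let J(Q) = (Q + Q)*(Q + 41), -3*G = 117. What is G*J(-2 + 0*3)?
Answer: 6084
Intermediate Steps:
G = -39 (G = -⅓*117 = -39)
J(Q) = 2*Q*(41 + Q) (J(Q) = (2*Q)*(41 + Q) = 2*Q*(41 + Q))
G*J(-2 + 0*3) = -78*(-2 + 0*3)*(41 + (-2 + 0*3)) = -78*(-2 + 0)*(41 + (-2 + 0)) = -78*(-2)*(41 - 2) = -78*(-2)*39 = -39*(-156) = 6084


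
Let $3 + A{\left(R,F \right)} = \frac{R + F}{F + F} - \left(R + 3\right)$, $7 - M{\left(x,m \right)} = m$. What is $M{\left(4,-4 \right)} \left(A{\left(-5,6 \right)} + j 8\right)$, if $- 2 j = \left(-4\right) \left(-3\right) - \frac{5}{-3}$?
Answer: $- \frac{7337}{12} \approx -611.42$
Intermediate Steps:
$M{\left(x,m \right)} = 7 - m$
$j = - \frac{41}{6}$ ($j = - \frac{\left(-4\right) \left(-3\right) - \frac{5}{-3}}{2} = - \frac{12 - - \frac{5}{3}}{2} = - \frac{12 + \frac{5}{3}}{2} = \left(- \frac{1}{2}\right) \frac{41}{3} = - \frac{41}{6} \approx -6.8333$)
$A{\left(R,F \right)} = -6 - R + \frac{F + R}{2 F}$ ($A{\left(R,F \right)} = -3 - \left(3 + R - \frac{R + F}{F + F}\right) = -3 - \left(3 + R - \frac{F + R}{2 F}\right) = -6 - R + \frac{F + R}{2 F}$)
$M{\left(4,-4 \right)} \left(A{\left(-5,6 \right)} + j 8\right) = \left(7 - -4\right) \left(\left(- \frac{11}{2} - -5 + \frac{1}{2} \left(-5\right) \frac{1}{6}\right) - \frac{164}{3}\right) = \left(7 + 4\right) \left(\left(- \frac{11}{2} + 5 + \frac{1}{2} \left(-5\right) \frac{1}{6}\right) - \frac{164}{3}\right) = 11 \left(\left(- \frac{11}{2} + 5 - \frac{5}{12}\right) - \frac{164}{3}\right) = 11 \left(- \frac{11}{12} - \frac{164}{3}\right) = 11 \left(- \frac{667}{12}\right) = - \frac{7337}{12}$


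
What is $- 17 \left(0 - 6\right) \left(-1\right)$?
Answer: $-102$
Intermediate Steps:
$- 17 \left(0 - 6\right) \left(-1\right) = \left(-17\right) \left(-6\right) \left(-1\right) = 102 \left(-1\right) = -102$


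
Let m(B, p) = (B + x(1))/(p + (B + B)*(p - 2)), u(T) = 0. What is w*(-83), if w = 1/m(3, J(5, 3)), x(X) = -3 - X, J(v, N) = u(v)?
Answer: -996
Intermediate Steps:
J(v, N) = 0
m(B, p) = (-4 + B)/(p + 2*B*(-2 + p)) (m(B, p) = (B + (-3 - 1*1))/(p + (B + B)*(p - 2)) = (B + (-3 - 1))/(p + (2*B)*(-2 + p)) = (B - 4)/(p + 2*B*(-2 + p)) = (-4 + B)/(p + 2*B*(-2 + p)))
w = 12 (w = 1/((-4 + 3)/(0 - 4*3 + 2*3*0)) = 1/(-1/(0 - 12 + 0)) = 1/(-1/(-12)) = 1/(-1/12*(-1)) = 1/(1/12) = 12)
w*(-83) = 12*(-83) = -996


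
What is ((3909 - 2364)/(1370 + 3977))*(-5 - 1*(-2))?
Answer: -4635/5347 ≈ -0.86684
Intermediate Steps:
((3909 - 2364)/(1370 + 3977))*(-5 - 1*(-2)) = (1545/5347)*(-5 + 2) = (1545*(1/5347))*(-3) = (1545/5347)*(-3) = -4635/5347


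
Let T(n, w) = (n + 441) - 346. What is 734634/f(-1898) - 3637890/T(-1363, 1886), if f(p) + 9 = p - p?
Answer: -49931939/634 ≈ -78757.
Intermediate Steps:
f(p) = -9 (f(p) = -9 + (p - p) = -9 + 0 = -9)
T(n, w) = 95 + n (T(n, w) = (441 + n) - 346 = 95 + n)
734634/f(-1898) - 3637890/T(-1363, 1886) = 734634/(-9) - 3637890/(95 - 1363) = 734634*(-⅑) - 3637890/(-1268) = -81626 - 3637890*(-1/1268) = -81626 + 1818945/634 = -49931939/634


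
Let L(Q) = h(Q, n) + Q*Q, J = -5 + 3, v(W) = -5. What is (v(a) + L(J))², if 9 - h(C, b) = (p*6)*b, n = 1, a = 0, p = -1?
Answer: 196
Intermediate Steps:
J = -2
h(C, b) = 9 + 6*b (h(C, b) = 9 - (-1*6)*b = 9 - (-6)*b = 9 + 6*b)
L(Q) = 15 + Q² (L(Q) = (9 + 6*1) + Q*Q = (9 + 6) + Q² = 15 + Q²)
(v(a) + L(J))² = (-5 + (15 + (-2)²))² = (-5 + (15 + 4))² = (-5 + 19)² = 14² = 196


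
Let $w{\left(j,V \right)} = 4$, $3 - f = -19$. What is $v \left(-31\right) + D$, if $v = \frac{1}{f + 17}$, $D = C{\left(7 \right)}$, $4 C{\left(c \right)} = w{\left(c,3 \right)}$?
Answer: $\frac{8}{39} \approx 0.20513$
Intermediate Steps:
$f = 22$ ($f = 3 - -19 = 3 + 19 = 22$)
$C{\left(c \right)} = 1$ ($C{\left(c \right)} = \frac{1}{4} \cdot 4 = 1$)
$D = 1$
$v = \frac{1}{39}$ ($v = \frac{1}{22 + 17} = \frac{1}{39} \approx 0.025641$)
$v \left(-31\right) + D = \frac{1}{39} \left(-31\right) + 1 = - \frac{31}{39} + 1 = \frac{8}{39}$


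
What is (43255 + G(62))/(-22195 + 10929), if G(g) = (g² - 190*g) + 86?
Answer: -35405/11266 ≈ -3.1426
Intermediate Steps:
G(g) = 86 + g² - 190*g
(43255 + G(62))/(-22195 + 10929) = (43255 + (86 + 62² - 190*62))/(-22195 + 10929) = (43255 + (86 + 3844 - 11780))/(-11266) = (43255 - 7850)*(-1/11266) = 35405*(-1/11266) = -35405/11266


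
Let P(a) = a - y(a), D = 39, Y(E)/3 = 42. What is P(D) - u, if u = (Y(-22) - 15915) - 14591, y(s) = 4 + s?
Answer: 30376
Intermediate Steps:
Y(E) = 126 (Y(E) = 3*42 = 126)
u = -30380 (u = (126 - 15915) - 14591 = -15789 - 14591 = -30380)
P(a) = -4 (P(a) = a - (4 + a) = a + (-4 - a) = -4)
P(D) - u = -4 - 1*(-30380) = -4 + 30380 = 30376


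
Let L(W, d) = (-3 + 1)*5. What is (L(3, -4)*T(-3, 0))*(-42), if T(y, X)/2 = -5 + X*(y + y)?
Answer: -4200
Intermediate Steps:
L(W, d) = -10 (L(W, d) = -2*5 = -10)
T(y, X) = -10 + 4*X*y (T(y, X) = 2*(-5 + X*(y + y)) = 2*(-5 + X*(2*y)) = 2*(-5 + 2*X*y) = -10 + 4*X*y)
(L(3, -4)*T(-3, 0))*(-42) = -10*(-10 + 4*0*(-3))*(-42) = -10*(-10 + 0)*(-42) = -10*(-10)*(-42) = 100*(-42) = -4200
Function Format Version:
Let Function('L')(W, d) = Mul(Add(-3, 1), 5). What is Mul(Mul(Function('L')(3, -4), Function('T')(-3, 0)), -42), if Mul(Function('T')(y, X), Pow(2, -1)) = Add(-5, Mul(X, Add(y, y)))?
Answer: -4200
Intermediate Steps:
Function('L')(W, d) = -10 (Function('L')(W, d) = Mul(-2, 5) = -10)
Function('T')(y, X) = Add(-10, Mul(4, X, y)) (Function('T')(y, X) = Mul(2, Add(-5, Mul(X, Add(y, y)))) = Mul(2, Add(-5, Mul(X, Mul(2, y)))) = Mul(2, Add(-5, Mul(2, X, y))) = Add(-10, Mul(4, X, y)))
Mul(Mul(Function('L')(3, -4), Function('T')(-3, 0)), -42) = Mul(Mul(-10, Add(-10, Mul(4, 0, -3))), -42) = Mul(Mul(-10, Add(-10, 0)), -42) = Mul(Mul(-10, -10), -42) = Mul(100, -42) = -4200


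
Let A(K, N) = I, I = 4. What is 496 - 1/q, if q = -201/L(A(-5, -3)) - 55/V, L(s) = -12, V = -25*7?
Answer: 1184804/2389 ≈ 495.94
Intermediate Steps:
V = -175
A(K, N) = 4
q = 2389/140 (q = -201/(-12) - 55/(-175) = -201*(-1/12) - 55*(-1/175) = 67/4 + 11/35 = 2389/140 ≈ 17.064)
496 - 1/q = 496 - 1/2389/140 = 496 - 1*140/2389 = 496 - 140/2389 = 1184804/2389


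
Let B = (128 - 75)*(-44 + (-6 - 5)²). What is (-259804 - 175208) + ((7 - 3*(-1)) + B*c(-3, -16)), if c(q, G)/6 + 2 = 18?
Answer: -43226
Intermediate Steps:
c(q, G) = 96 (c(q, G) = -12 + 6*18 = -12 + 108 = 96)
B = 4081 (B = 53*(-44 + (-11)²) = 53*(-44 + 121) = 53*77 = 4081)
(-259804 - 175208) + ((7 - 3*(-1)) + B*c(-3, -16)) = (-259804 - 175208) + ((7 - 3*(-1)) + 4081*96) = -435012 + ((7 + 3) + 391776) = -435012 + (10 + 391776) = -435012 + 391786 = -43226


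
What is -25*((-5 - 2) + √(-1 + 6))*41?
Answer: 7175 - 1025*√5 ≈ 4883.0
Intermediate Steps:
-25*((-5 - 2) + √(-1 + 6))*41 = -25*(-7 + √5)*41 = (175 - 25*√5)*41 = 7175 - 1025*√5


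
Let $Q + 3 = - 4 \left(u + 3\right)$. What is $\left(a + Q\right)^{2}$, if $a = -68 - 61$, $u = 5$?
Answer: $26896$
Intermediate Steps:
$a = -129$ ($a = -68 - 61 = -129$)
$Q = -35$ ($Q = -3 - 4 \left(5 + 3\right) = -3 - 32 = -35$)
$\left(a + Q\right)^{2} = \left(-129 - 35\right)^{2} = \left(-164\right)^{2} = 26896$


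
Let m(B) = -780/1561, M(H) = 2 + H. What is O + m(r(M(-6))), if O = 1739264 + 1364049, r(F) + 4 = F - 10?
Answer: 4844270813/1561 ≈ 3.1033e+6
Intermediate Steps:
r(F) = -14 + F (r(F) = -4 + (F - 10) = -4 + (-10 + F) = -14 + F)
m(B) = -780/1561 (m(B) = -780*1/1561 = -780/1561)
O = 3103313
O + m(r(M(-6))) = 3103313 - 780/1561 = 4844270813/1561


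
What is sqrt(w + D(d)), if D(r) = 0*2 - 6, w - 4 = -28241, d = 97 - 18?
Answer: I*sqrt(28243) ≈ 168.06*I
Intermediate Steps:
d = 79
w = -28237 (w = 4 - 28241 = -28237)
D(r) = -6 (D(r) = 0 - 6 = -6)
sqrt(w + D(d)) = sqrt(-28237 - 6) = sqrt(-28243) = I*sqrt(28243)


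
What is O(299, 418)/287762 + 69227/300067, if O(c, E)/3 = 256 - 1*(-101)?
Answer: 20242271731/86347880054 ≈ 0.23443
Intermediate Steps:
O(c, E) = 1071 (O(c, E) = 3*(256 - 1*(-101)) = 3*(256 + 101) = 3*357 = 1071)
O(299, 418)/287762 + 69227/300067 = 1071/287762 + 69227/300067 = 20242271731/86347880054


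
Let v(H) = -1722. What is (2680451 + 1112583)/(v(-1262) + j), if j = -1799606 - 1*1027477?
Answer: -541862/404115 ≈ -1.3409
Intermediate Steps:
j = -2827083 (j = -1799606 - 1027477 = -2827083)
(2680451 + 1112583)/(v(-1262) + j) = (2680451 + 1112583)/(-1722 - 2827083) = 3793034/(-2828805) = 3793034*(-1/2828805) = -541862/404115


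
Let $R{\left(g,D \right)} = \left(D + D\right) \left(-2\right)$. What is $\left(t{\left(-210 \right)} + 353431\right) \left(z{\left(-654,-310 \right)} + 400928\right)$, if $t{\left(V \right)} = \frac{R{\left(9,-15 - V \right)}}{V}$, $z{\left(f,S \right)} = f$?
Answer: $141470726826$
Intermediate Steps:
$R{\left(g,D \right)} = - 4 D$ ($R{\left(g,D \right)} = 2 D \left(-2\right) = - 4 D$)
$t{\left(V \right)} = \frac{60 + 4 V}{V}$ ($t{\left(V \right)} = \frac{\left(-4\right) \left(-15 - V\right)}{V} = \frac{60 + 4 V}{V}$)
$\left(t{\left(-210 \right)} + 353431\right) \left(z{\left(-654,-310 \right)} + 400928\right) = \left(\left(4 + \frac{60}{-210}\right) + 353431\right) \left(-654 + 400928\right) = \left(\left(4 + 60 \left(- \frac{1}{210}\right)\right) + 353431\right) 400274 = \left(\left(4 - \frac{2}{7}\right) + 353431\right) 400274 = \left(\frac{26}{7} + 353431\right) 400274 = \frac{2474043}{7} \cdot 400274 = 141470726826$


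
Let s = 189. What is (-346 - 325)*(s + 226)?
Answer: -278465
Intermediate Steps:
(-346 - 325)*(s + 226) = (-346 - 325)*(189 + 226) = -671*415 = -278465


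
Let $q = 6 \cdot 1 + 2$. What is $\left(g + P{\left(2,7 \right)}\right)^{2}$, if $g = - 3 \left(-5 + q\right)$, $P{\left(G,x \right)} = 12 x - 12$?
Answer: $3969$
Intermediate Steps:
$P{\left(G,x \right)} = -12 + 12 x$
$q = 8$ ($q = 6 + 2 = 8$)
$g = -9$ ($g = - 3 \left(-5 + 8\right) = \left(-3\right) 3 = -9$)
$\left(g + P{\left(2,7 \right)}\right)^{2} = \left(-9 + \left(-12 + 12 \cdot 7\right)\right)^{2} = \left(-9 + \left(-12 + 84\right)\right)^{2} = \left(-9 + 72\right)^{2} = 63^{2} = 3969$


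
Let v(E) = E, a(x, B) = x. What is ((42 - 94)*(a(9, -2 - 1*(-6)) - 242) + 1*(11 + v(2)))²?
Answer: 147112641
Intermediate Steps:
((42 - 94)*(a(9, -2 - 1*(-6)) - 242) + 1*(11 + v(2)))² = ((42 - 94)*(9 - 242) + 1*(11 + 2))² = (-52*(-233) + 1*13)² = (12116 + 13)² = 12129² = 147112641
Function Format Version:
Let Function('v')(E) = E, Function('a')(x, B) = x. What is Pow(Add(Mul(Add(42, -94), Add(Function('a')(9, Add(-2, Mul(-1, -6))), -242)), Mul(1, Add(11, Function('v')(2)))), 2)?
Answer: 147112641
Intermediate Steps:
Pow(Add(Mul(Add(42, -94), Add(Function('a')(9, Add(-2, Mul(-1, -6))), -242)), Mul(1, Add(11, Function('v')(2)))), 2) = Pow(Add(Mul(Add(42, -94), Add(9, -242)), Mul(1, Add(11, 2))), 2) = Pow(Add(Mul(-52, -233), Mul(1, 13)), 2) = Pow(Add(12116, 13), 2) = Pow(12129, 2) = 147112641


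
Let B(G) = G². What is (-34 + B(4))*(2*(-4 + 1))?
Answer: 108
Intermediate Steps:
(-34 + B(4))*(2*(-4 + 1)) = (-34 + 4²)*(2*(-4 + 1)) = (-34 + 16)*(2*(-3)) = -18*(-6) = 108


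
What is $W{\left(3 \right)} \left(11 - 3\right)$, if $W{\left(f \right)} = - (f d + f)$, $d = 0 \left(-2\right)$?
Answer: $-24$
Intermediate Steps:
$d = 0$
$W{\left(f \right)} = - f$ ($W{\left(f \right)} = - (f 0 + f) = - (0 + f) = - f$)
$W{\left(3 \right)} \left(11 - 3\right) = \left(-1\right) 3 \left(11 - 3\right) = \left(-3\right) 8 = -24$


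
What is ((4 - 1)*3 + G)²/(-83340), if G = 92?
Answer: -10201/83340 ≈ -0.12240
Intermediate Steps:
((4 - 1)*3 + G)²/(-83340) = ((4 - 1)*3 + 92)²/(-83340) = (3*3 + 92)²*(-1/83340) = (9 + 92)²*(-1/83340) = 101²*(-1/83340) = 10201*(-1/83340) = -10201/83340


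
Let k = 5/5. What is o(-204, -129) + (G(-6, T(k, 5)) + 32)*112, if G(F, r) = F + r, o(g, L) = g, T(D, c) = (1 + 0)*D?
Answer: 2820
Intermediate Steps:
k = 1 (k = 5*(⅕) = 1)
T(D, c) = D (T(D, c) = 1*D = D)
o(-204, -129) + (G(-6, T(k, 5)) + 32)*112 = -204 + ((-6 + 1) + 32)*112 = -204 + (-5 + 32)*112 = -204 + 27*112 = -204 + 3024 = 2820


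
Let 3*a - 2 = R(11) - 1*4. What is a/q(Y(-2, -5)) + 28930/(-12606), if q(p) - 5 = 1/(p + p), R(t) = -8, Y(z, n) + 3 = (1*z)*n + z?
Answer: -86165/29223 ≈ -2.9485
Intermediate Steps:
Y(z, n) = -3 + z + n*z (Y(z, n) = -3 + ((1*z)*n + z) = -3 + (z*n + z) = -3 + (n*z + z) = -3 + (z + n*z) = -3 + z + n*z)
q(p) = 5 + 1/(2*p) (q(p) = 5 + 1/(p + p) = 5 + 1/(2*p))
a = -10/3 (a = ⅔ + (-8 - 1*4)/3 = ⅔ + (-8 - 4)/3 = ⅔ + (⅓)*(-12) = ⅔ - 4 = -10/3 ≈ -3.3333)
a/q(Y(-2, -5)) + 28930/(-12606) = -10/(3*(5 + 1/(2*(-3 - 2 - 5*(-2))))) + 28930/(-12606) = -10/(3*(5 + 1/(2*(-3 - 2 + 10)))) + 28930*(-1/12606) = -10/(3*(5 + (½)/5)) - 1315/573 = -10/(3*(5 + (½)*(⅕))) - 1315/573 = -10/(3*(5 + ⅒)) - 1315/573 = -10/(3*51/10) - 1315/573 = -10/3*10/51 - 1315/573 = -100/153 - 1315/573 = -86165/29223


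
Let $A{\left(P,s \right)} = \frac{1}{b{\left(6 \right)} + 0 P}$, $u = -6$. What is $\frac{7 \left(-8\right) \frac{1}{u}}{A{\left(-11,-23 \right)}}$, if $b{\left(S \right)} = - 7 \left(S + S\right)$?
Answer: $-784$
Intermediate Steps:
$b{\left(S \right)} = - 14 S$ ($b{\left(S \right)} = - 7 \cdot 2 S = - 14 S$)
$A{\left(P,s \right)} = - \frac{1}{84}$ ($A{\left(P,s \right)} = \frac{1}{\left(-14\right) 6 + 0 P} = \frac{1}{-84 + 0} = \frac{1}{-84} = - \frac{1}{84}$)
$\frac{7 \left(-8\right) \frac{1}{u}}{A{\left(-11,-23 \right)}} = \frac{7 \left(-8\right) \frac{1}{-6}}{- \frac{1}{84}} = \left(-56\right) \left(- \frac{1}{6}\right) \left(-84\right) = \frac{28}{3} \left(-84\right) = -784$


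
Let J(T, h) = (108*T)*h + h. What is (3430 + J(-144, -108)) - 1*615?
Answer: 1682323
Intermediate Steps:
J(T, h) = h + 108*T*h (J(T, h) = 108*T*h + h = h + 108*T*h)
(3430 + J(-144, -108)) - 1*615 = (3430 - 108*(1 + 108*(-144))) - 1*615 = (3430 - 108*(1 - 15552)) - 615 = (3430 - 108*(-15551)) - 615 = (3430 + 1679508) - 615 = 1682938 - 615 = 1682323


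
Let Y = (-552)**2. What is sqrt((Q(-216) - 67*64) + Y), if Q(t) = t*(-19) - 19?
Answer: sqrt(304501) ≈ 551.82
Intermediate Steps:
Q(t) = -19 - 19*t (Q(t) = -19*t - 19 = -19 - 19*t)
Y = 304704
sqrt((Q(-216) - 67*64) + Y) = sqrt(((-19 - 19*(-216)) - 67*64) + 304704) = sqrt(((-19 + 4104) - 1*4288) + 304704) = sqrt((4085 - 4288) + 304704) = sqrt(-203 + 304704) = sqrt(304501)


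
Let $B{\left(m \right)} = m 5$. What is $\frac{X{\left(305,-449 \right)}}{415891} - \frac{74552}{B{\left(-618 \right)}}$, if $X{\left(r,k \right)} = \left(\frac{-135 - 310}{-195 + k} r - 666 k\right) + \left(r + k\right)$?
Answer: $\frac{10281372145229}{413803227180} \approx 24.846$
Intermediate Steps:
$B{\left(m \right)} = 5 m$
$X{\left(r,k \right)} = r - 665 k - \frac{445 r}{-195 + k}$ ($X{\left(r,k \right)} = \left(- \frac{445}{-195 + k} r - 666 k\right) + \left(k + r\right) = \left(- \frac{445 r}{-195 + k} - 666 k\right) + \left(k + r\right) = \left(- 666 k - \frac{445 r}{-195 + k}\right) + \left(k + r\right) = r - 665 k - \frac{445 r}{-195 + k}$)
$\frac{X{\left(305,-449 \right)}}{415891} - \frac{74552}{B{\left(-618 \right)}} = \frac{\frac{1}{-195 - 449} \left(- 665 \left(-449\right)^{2} - 195200 + 129675 \left(-449\right) - 136945\right)}{415891} - \frac{74552}{5 \left(-618\right)} = \frac{\left(-665\right) 201601 - 195200 - 58224075 - 136945}{-644} \cdot \frac{1}{415891} - \frac{74552}{-3090} = - \frac{-134064665 - 195200 - 58224075 - 136945}{644} \cdot \frac{1}{415891} - - \frac{37276}{1545} = \left(- \frac{1}{644}\right) \left(-192620885\right) \frac{1}{415891} + \frac{37276}{1545} = \frac{192620885}{644} \cdot \frac{1}{415891} + \frac{37276}{1545} = \frac{192620885}{267833804} + \frac{37276}{1545} = \frac{10281372145229}{413803227180}$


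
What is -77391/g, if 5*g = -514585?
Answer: 77391/102917 ≈ 0.75198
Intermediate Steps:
g = -102917 (g = (⅕)*(-514585) = -102917)
-77391/g = -77391/(-102917) = -77391*(-1/102917) = 77391/102917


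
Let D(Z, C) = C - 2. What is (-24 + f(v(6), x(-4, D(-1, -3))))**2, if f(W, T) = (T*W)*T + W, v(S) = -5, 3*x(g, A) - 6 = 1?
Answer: 256036/81 ≈ 3160.9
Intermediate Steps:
D(Z, C) = -2 + C
x(g, A) = 7/3 (x(g, A) = 2 + (1/3)*1 = 2 + 1/3 = 7/3)
f(W, T) = W + W*T**2 (f(W, T) = W*T**2 + W = W + W*T**2)
(-24 + f(v(6), x(-4, D(-1, -3))))**2 = (-24 - 5*(1 + (7/3)**2))**2 = (-24 - 5*(1 + 49/9))**2 = (-24 - 5*58/9)**2 = (-24 - 290/9)**2 = (-506/9)**2 = 256036/81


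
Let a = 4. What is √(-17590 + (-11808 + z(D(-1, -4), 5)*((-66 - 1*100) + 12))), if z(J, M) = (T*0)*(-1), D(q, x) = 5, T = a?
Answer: I*√29398 ≈ 171.46*I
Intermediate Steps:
T = 4
z(J, M) = 0 (z(J, M) = (4*0)*(-1) = 0*(-1) = 0)
√(-17590 + (-11808 + z(D(-1, -4), 5)*((-66 - 1*100) + 12))) = √(-17590 + (-11808 + 0*((-66 - 1*100) + 12))) = √(-17590 + (-11808 + 0*((-66 - 100) + 12))) = √(-17590 + (-11808 + 0*(-166 + 12))) = √(-17590 + (-11808 + 0*(-154))) = √(-17590 + (-11808 + 0)) = √(-17590 - 11808) = √(-29398) = I*√29398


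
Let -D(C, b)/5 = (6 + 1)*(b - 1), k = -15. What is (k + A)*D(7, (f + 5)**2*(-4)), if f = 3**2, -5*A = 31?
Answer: -582470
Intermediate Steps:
A = -31/5 (A = -1/5*31 = -31/5 ≈ -6.2000)
f = 9
D(C, b) = 35 - 35*b (D(C, b) = -5*(6 + 1)*(b - 1) = -35*(-1 + b) = -5*(-7 + 7*b) = 35 - 35*b)
(k + A)*D(7, (f + 5)**2*(-4)) = (-15 - 31/5)*(35 - 35*(9 + 5)**2*(-4)) = -106*(35 - 35*14**2*(-4))/5 = -106*(35 - 6860*(-4))/5 = -106*(35 - 35*(-784))/5 = -106*(35 + 27440)/5 = -106/5*27475 = -582470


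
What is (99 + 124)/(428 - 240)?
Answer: 223/188 ≈ 1.1862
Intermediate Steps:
(99 + 124)/(428 - 240) = 223/188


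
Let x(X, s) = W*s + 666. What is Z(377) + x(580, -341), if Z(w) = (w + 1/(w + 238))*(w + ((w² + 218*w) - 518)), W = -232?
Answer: 52025150414/615 ≈ 8.4594e+7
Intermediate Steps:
x(X, s) = 666 - 232*s (x(X, s) = -232*s + 666 = 666 - 232*s)
Z(w) = (w + 1/(238 + w))*(-518 + w² + 219*w) (Z(w) = (w + 1/(238 + w))*(w + (-518 + w² + 218*w)) = (w + 1/(238 + w))*(-518 + w² + 219*w))
Z(377) + x(580, -341) = (-518 + 377⁴ - 123065*377 + 457*377³ + 51605*377²)/(238 + 377) + (666 - 232*(-341)) = (-518 + 20200652641 - 46395505 + 457*53582633 + 51605*142129)/615 + (666 + 79112) = (-518 + 20200652641 - 46395505 + 24487263281 + 7334567045)/615 + 79778 = (1/615)*51976086944 + 79778 = 51976086944/615 + 79778 = 52025150414/615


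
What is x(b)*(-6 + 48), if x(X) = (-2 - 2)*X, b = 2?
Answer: -336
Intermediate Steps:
x(X) = -4*X
x(b)*(-6 + 48) = (-4*2)*(-6 + 48) = -8*42 = -336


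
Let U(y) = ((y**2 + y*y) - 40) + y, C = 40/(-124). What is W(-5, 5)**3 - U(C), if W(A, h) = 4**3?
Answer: 251958934/961 ≈ 2.6218e+5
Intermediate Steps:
W(A, h) = 64
C = -10/31 (C = 40*(-1/124) = -10/31 ≈ -0.32258)
U(y) = -40 + y + 2*y**2 (U(y) = ((y**2 + y**2) - 40) + y = (2*y**2 - 40) + y = (-40 + 2*y**2) + y = -40 + y + 2*y**2)
W(-5, 5)**3 - U(C) = 64**3 - (-40 - 10/31 + 2*(-10/31)**2) = 262144 - (-40 - 10/31 + 2*(100/961)) = 262144 - (-40 - 10/31 + 200/961) = 262144 - 1*(-38550/961) = 262144 + 38550/961 = 251958934/961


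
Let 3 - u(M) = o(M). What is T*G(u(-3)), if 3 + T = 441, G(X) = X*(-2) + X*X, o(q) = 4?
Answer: 1314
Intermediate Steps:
u(M) = -1 (u(M) = 3 - 1*4 = 3 - 4 = -1)
G(X) = X² - 2*X (G(X) = -2*X + X² = X² - 2*X)
T = 438 (T = -3 + 441 = 438)
T*G(u(-3)) = 438*(-(-2 - 1)) = 438*(-1*(-3)) = 438*3 = 1314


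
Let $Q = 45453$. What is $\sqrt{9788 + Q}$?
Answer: $\sqrt{55241} \approx 235.03$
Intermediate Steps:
$\sqrt{9788 + Q} = \sqrt{9788 + 45453} = \sqrt{55241}$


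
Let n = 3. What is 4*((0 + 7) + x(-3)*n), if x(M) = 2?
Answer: 52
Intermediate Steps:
4*((0 + 7) + x(-3)*n) = 4*((0 + 7) + 2*3) = 4*(7 + 6) = 4*13 = 52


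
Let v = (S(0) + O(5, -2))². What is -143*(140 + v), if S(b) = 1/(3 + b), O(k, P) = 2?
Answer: -187187/9 ≈ -20799.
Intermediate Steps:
v = 49/9 (v = (1/(3 + 0) + 2)² = (1/3 + 2)² = (⅓ + 2)² = (7/3)² = 49/9 ≈ 5.4444)
-143*(140 + v) = -143*(140 + 49/9) = -143*1309/9 = -187187/9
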